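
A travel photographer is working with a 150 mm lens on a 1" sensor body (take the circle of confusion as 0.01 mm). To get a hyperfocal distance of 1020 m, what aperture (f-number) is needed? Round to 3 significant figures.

Rearrange H = f²/(N·c) + f for N: N = f² / ((H − f)·c).
N = 150² / ((1020000 − 150) × 0.01) = 22500 / 10198 ≈ 2.21.

f/2.21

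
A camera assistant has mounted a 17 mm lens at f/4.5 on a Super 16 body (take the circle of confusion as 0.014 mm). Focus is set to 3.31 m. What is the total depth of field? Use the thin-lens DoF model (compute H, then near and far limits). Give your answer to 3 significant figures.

Hyperfocal distance H = f²/(N·c) + f = 17²/(4.5 × 0.014) + 17 = 289/0.063 + 17 ≈ 4604.3 mm ≈ 4.604 m.
Near limit Dn = s·(H − f)/(H + s − 2f) = 3310 × (4604.3 − 17) / (4604.3 + 3310 − 2 × 17) = 3310 × 4587.3 / 7880.3 ≈ 1926.8 mm.
Far limit Df = s·(H − f)/(H − s) = 3310 × (4604.3 − 17) / (4604.3 − 3310) = 3310 × 4587.3 / 1294.3 ≈ 11731.4 mm.
Depth of field = Df − Dn = 11731.4 − 1926.8 ≈ 9804.6 mm ≈ 9.80 m.

9.80 m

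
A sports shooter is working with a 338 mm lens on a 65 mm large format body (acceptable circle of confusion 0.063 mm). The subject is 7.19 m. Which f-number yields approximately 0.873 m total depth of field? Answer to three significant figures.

f/16

Write h = H − f = f²/(N·c). The thin-lens limits are Dn = s·h/(h + (s−f)) and Df = s·h/(h − (s−f)), so DoF = Df − Dn = 2·s·(s−f)·h / (h² − (s−f)²).
That is a quadratic in h: DoF·h² − 2·s·(s−f)·h − DoF·(s−f)² = 0 ⇒ h = (s−f)·(s + √(s² + DoF²)) / DoF = 6852 × (7190 + √(7190² + 873²)) / 873 = 6852 × (7190 + 7242.81) / 873 ≈ 113280 mm.
Then N = f²/(c·h) = 338² / (0.063 × 113280) = 114244 / 7136.7 ≈ 16.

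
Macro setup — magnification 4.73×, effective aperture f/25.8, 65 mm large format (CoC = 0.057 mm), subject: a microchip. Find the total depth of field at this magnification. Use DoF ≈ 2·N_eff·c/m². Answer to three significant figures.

At magnification m, DoF ≈ 2·N_eff·c/m² = 2 × 25.8 × 0.057 / 4.73² = 2.941 / 22.37 ≈ 0.131 mm.

0.131 mm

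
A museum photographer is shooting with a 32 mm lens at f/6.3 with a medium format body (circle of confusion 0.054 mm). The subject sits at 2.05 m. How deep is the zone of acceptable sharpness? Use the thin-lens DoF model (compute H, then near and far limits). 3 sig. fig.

Hyperfocal distance H = f²/(N·c) + f = 32²/(6.3 × 0.054) + 32 = 1024/0.3402 + 32 ≈ 3042.0 mm ≈ 3.042 m.
Near limit Dn = s·(H − f)/(H + s − 2f) = 2050 × (3042.0 − 32) / (3042.0 + 2050 − 2 × 32) = 2050 × 3010.0 / 5028.0 ≈ 1227.2 mm.
Far limit Df = s·(H − f)/(H − s) = 2050 × (3042.0 − 32) / (3042.0 − 2050) = 2050 × 3010.0 / 992.0 ≈ 6220.3 mm.
Depth of field = Df − Dn = 6220.3 − 1227.2 ≈ 4993.1 mm ≈ 4.99 m.

4.99 m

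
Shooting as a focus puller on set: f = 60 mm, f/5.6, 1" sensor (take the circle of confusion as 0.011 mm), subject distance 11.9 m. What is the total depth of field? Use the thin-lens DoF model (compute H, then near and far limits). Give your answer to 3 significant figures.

5.03 m

Hyperfocal distance H = f²/(N·c) + f = 60²/(5.6 × 0.011) + 60 = 3600/0.0616 + 60 ≈ 58501.6 mm ≈ 58.50 m.
Near limit Dn = s·(H − f)/(H + s − 2f) = 11900 × (58501.6 − 60) / (58501.6 + 11900 − 2 × 60) = 11900 × 58441.6 / 70281.6 ≈ 9895.3 mm.
Far limit Df = s·(H − f)/(H − s) = 11900 × (58501.6 − 60) / (58501.6 − 11900) = 11900 × 58441.6 / 46601.6 ≈ 14923.4 mm.
Depth of field = Df − Dn = 14923.4 − 9895.3 ≈ 5028.1 mm ≈ 5.03 m.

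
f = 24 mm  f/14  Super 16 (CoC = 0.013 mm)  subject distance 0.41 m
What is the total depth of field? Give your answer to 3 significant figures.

102 mm

Hyperfocal distance H = f²/(N·c) + f = 24²/(14 × 0.013) + 24 = 576/0.182 + 24 ≈ 3188.8 mm ≈ 3.189 m.
Near limit Dn = s·(H − f)/(H + s − 2f) = 410 × (3188.8 − 24) / (3188.8 + 410 − 2 × 24) = 410 × 3164.8 / 3550.8 ≈ 365.43 mm.
Far limit Df = s·(H − f)/(H − s) = 410 × (3188.8 − 24) / (3188.8 − 410) = 410 × 3164.8 / 2778.8 ≈ 466.95 mm.
Depth of field = Df − Dn = 466.95 − 365.43 ≈ 101.52 mm.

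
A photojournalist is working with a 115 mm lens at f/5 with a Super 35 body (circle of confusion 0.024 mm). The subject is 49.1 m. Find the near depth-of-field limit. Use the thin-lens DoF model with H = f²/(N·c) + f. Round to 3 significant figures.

Hyperfocal distance H = f²/(N·c) + f = 115²/(5 × 0.024) + 115 = 13225/0.12 + 115 ≈ 110323.3 mm ≈ 110.3 m.
Near limit Dn = s·(H − f)/(H + s − 2f) = 49100 × (110323.3 − 115) / (110323.3 + 49100 − 2 × 115) = 49100 × 110208.3 / 159193.3 ≈ 33992 mm ≈ 34.0 m.

34.0 m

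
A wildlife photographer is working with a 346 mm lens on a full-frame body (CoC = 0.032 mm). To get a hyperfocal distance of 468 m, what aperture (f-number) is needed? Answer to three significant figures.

f/8

Rearrange H = f²/(N·c) + f for N: N = f² / ((H − f)·c).
N = 346² / ((468000 − 346) × 0.032) = 119716 / 14965 ≈ 8.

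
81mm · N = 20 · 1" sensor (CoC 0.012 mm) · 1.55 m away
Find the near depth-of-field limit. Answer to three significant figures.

1.47 m

Hyperfocal distance H = f²/(N·c) + f = 81²/(20 × 0.012) + 81 = 6561/0.24 + 81 ≈ 27418.5 mm ≈ 27.42 m.
Near limit Dn = s·(H − f)/(H + s − 2f) = 1550 × (27418.5 − 81) / (27418.5 + 1550 − 2 × 81) = 1550 × 27337.5 / 28806.5 ≈ 1471.0 mm ≈ 1.47 m.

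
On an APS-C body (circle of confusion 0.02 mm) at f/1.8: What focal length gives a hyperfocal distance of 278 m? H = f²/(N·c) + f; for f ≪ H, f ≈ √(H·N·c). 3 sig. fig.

From H = f²/(N·c) + f, with f ≪ H: f ≈ √(H·N·c) = √(278000 × 1.8 × 0.02) = √10008 ≈ 100.0 mm.
The +f correction barely moves this — solving exactly, f² + N·c·f − N·c·H = 0 ⇒ f = (−N·c + √((N·c)² + 4·N·c·H))/2 = (−0.036 + √40032)/2 ≈ 100.02 mm, so f ≈ 100 mm.

100 mm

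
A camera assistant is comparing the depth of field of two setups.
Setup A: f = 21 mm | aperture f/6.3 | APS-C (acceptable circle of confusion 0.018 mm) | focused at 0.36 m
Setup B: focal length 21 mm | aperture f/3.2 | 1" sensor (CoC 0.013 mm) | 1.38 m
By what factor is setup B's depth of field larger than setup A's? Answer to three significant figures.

5.69

Setup A: H = 21²/(6.3×0.018) + 21 ≈ 3909.9 mm; DoF = Df − Dn = 394.379 − 331.135 ≈ 63.244 mm.
Setup B: H = 21²/(3.2×0.013) + 21 ≈ 10622.0 mm; DoF = Df − Dn = 1582.92 − 1223.19 ≈ 359.73 mm.
Ratio = 359.73 / 63.244 ≈ 5.69.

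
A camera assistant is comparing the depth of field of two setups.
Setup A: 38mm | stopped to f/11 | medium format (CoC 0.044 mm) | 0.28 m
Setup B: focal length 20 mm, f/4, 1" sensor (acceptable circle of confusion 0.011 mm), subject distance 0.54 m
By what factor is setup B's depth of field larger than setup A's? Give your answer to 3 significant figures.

Setup A: H = 38²/(11×0.044) + 38 ≈ 3021.5 mm; DoF = Df − Dn = 304.717 − 258.992 ≈ 45.725 mm.
Setup B: H = 20²/(4×0.011) + 20 ≈ 9110.9 mm; DoF = Df − Dn = 572.762 − 510.783 ≈ 61.979 mm.
Ratio = 61.979 / 45.725 ≈ 1.36.

1.36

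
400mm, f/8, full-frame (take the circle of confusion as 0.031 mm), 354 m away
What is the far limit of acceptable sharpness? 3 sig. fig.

Hyperfocal distance H = f²/(N·c) + f = 400²/(8 × 0.031) + 400 = 160000/0.248 + 400 ≈ 645561.3 mm ≈ 645.6 m.
Far limit Df = s·(H − f)/(H − s) = 354000 × (645561.3 − 400) / (645561.3 − 354000) = 354000 × 645161.3 / 291561.3 ≈ 783324 mm ≈ 783 m.

783 m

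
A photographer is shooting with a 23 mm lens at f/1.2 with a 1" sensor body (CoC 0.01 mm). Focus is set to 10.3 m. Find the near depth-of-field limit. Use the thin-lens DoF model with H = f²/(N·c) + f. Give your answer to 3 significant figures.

8.35 m

Hyperfocal distance H = f²/(N·c) + f = 23²/(1.2 × 0.01) + 23 = 529/0.012 + 23 ≈ 44106.3 mm ≈ 44.11 m.
Near limit Dn = s·(H − f)/(H + s − 2f) = 10300 × (44106.3 − 23) / (44106.3 + 10300 − 2 × 23) = 10300 × 44083.3 / 54360.3 ≈ 8352.8 mm ≈ 8.35 m.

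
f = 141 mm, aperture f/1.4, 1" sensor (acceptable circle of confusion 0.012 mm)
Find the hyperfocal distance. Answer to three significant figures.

Hyperfocal distance H = f²/(N·c) + f = 141²/(1.4 × 0.012) + 141 = 19881/0.0168 + 141 ≈ 1183533.9 mm ≈ 1180 m.

1180 m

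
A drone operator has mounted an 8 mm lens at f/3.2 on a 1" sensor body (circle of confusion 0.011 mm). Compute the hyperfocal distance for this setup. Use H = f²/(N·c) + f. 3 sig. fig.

1.83 m

Hyperfocal distance H = f²/(N·c) + f = 8²/(3.2 × 0.011) + 8 = 64/0.0352 + 8 ≈ 1826.2 mm ≈ 1.83 m.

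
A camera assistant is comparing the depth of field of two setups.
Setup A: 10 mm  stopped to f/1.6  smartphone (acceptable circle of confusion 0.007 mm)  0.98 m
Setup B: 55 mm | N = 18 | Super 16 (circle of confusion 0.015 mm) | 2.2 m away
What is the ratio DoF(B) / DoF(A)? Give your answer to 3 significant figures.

4.06

Setup A: H = 10²/(1.6×0.007) + 10 ≈ 8938.6 mm; DoF = Df − Dn = 1099.44 − 883.97 ≈ 215.47 mm.
Setup B: H = 55²/(18×0.015) + 55 ≈ 11258.7 mm; DoF = Df − Dn = 2720.94 − 1846.48 ≈ 874.46 mm.
Ratio = 874.46 / 215.47 ≈ 4.06.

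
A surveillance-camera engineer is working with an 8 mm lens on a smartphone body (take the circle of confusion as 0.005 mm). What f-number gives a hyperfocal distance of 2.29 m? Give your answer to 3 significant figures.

Rearrange H = f²/(N·c) + f for N: N = f² / ((H − f)·c).
N = 8² / ((2290 − 8) × 0.005) = 64 / 11.41 ≈ 5.61.

f/5.61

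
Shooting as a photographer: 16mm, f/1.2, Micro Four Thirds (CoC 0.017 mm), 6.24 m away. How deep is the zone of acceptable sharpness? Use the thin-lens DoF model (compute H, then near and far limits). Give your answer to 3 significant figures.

8.21 m

Hyperfocal distance H = f²/(N·c) + f = 16²/(1.2 × 0.017) + 16 = 256/0.0204 + 16 ≈ 12565.0 mm ≈ 12.57 m.
Near limit Dn = s·(H − f)/(H + s − 2f) = 6240 × (12565.0 − 16) / (12565.0 + 6240 − 2 × 16) = 6240 × 12549.0 / 18773.0 ≈ 4171.2 mm.
Far limit Df = s·(H − f)/(H − s) = 6240 × (12565.0 − 16) / (12565.0 − 6240) = 6240 × 12549.0 / 6325.0 ≈ 12380.3 mm.
Depth of field = Df − Dn = 12380.3 − 4171.2 ≈ 8209.1 mm ≈ 8.21 m.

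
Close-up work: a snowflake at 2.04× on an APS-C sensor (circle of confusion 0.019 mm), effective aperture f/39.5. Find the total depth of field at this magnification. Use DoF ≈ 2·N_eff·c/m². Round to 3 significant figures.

At magnification m, DoF ≈ 2·N_eff·c/m² = 2 × 39.5 × 0.019 / 2.04² = 1.501 / 4.162 ≈ 0.361 mm.

0.361 mm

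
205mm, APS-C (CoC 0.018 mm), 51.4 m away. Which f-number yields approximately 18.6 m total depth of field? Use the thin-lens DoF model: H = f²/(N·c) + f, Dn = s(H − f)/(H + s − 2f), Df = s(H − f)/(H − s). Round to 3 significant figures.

f/8

Write h = H − f = f²/(N·c). The thin-lens limits are Dn = s·h/(h + (s−f)) and Df = s·h/(h − (s−f)), so DoF = Df − Dn = 2·s·(s−f)·h / (h² − (s−f)²).
That is a quadratic in h: DoF·h² − 2·s·(s−f)·h − DoF·(s−f)² = 0 ⇒ h = (s−f)·(s + √(s² + DoF²)) / DoF = 51195 × (51400 + √(51400² + 18600²)) / 18600 = 51195 × (51400 + 54661.9) / 18600 ≈ 291927 mm.
Then N = f²/(c·h) = 205² / (0.018 × 291927) = 42025 / 5254.7 ≈ 8.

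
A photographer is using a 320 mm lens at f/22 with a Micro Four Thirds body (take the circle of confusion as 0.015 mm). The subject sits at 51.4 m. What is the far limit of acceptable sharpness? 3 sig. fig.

Hyperfocal distance H = f²/(N·c) + f = 320²/(22 × 0.015) + 320 = 102400/0.33 + 320 ≈ 310623.0 mm ≈ 310.6 m.
Far limit Df = s·(H − f)/(H − s) = 51400 × (310623.0 − 320) / (310623.0 − 51400) = 51400 × 310303.0 / 259223.0 ≈ 61528 mm ≈ 61.5 m.

61.5 m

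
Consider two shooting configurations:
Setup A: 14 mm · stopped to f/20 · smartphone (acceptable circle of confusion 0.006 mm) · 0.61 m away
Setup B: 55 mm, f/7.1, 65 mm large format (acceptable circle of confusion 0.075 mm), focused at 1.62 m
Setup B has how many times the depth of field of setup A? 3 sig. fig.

Setup A: H = 14²/(20×0.006) + 14 ≈ 1647.3 mm; DoF = Df − Dn = 960.48 − 446.92 ≈ 513.56 mm.
Setup B: H = 55²/(7.1×0.075) + 55 ≈ 5735.8 mm; DoF = Df − Dn = 2236.00 − 1270.10 ≈ 965.90 mm.
Ratio = 965.90 / 513.56 ≈ 1.88.

1.88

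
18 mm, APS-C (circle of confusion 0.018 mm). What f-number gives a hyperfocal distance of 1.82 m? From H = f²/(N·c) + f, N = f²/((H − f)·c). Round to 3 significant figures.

Rearrange H = f²/(N·c) + f for N: N = f² / ((H − f)·c).
N = 18² / ((1820 − 18) × 0.018) = 324 / 32.44 ≈ 9.99.

f/9.99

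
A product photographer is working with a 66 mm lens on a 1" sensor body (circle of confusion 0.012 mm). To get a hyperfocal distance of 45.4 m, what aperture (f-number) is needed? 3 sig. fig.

Rearrange H = f²/(N·c) + f for N: N = f² / ((H − f)·c).
N = 66² / ((45400 − 66) × 0.012) = 4356 / 544.0 ≈ 8.01.

f/8.01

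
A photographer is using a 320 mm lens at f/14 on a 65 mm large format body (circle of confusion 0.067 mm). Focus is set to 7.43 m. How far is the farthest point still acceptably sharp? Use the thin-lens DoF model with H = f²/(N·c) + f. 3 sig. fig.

7.95 m

Hyperfocal distance H = f²/(N·c) + f = 320²/(14 × 0.067) + 320 = 102400/0.938 + 320 ≈ 109488.4 mm ≈ 109.5 m.
Far limit Df = s·(H − f)/(H − s) = 7430 × (109488.4 − 320) / (109488.4 − 7430) = 7430 × 109168.4 / 102058.4 ≈ 7947.6 mm ≈ 7.95 m.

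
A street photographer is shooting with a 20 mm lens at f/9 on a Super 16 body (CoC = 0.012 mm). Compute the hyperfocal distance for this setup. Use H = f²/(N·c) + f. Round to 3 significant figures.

3.72 m

Hyperfocal distance H = f²/(N·c) + f = 20²/(9 × 0.012) + 20 = 400/0.108 + 20 ≈ 3723.7 mm ≈ 3.72 m.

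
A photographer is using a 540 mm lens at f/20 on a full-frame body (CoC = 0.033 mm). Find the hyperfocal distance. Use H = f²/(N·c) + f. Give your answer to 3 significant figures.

Hyperfocal distance H = f²/(N·c) + f = 540²/(20 × 0.033) + 540 = 291600/0.66 + 540 ≈ 442358.2 mm ≈ 442 m.

442 m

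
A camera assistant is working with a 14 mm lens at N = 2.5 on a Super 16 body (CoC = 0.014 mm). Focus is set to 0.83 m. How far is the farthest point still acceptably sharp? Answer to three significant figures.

Hyperfocal distance H = f²/(N·c) + f = 14²/(2.5 × 0.014) + 14 = 196/0.035 + 14 ≈ 5614.0 mm ≈ 5.614 m.
Far limit Df = s·(H − f)/(H − s) = 830 × (5614.0 − 14) / (5614.0 − 830) = 830 × 5600.0 / 4784.0 ≈ 971.57 mm ≈ 0.972 m.

0.972 m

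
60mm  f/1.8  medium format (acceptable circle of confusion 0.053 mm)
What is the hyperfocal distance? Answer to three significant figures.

37.8 m

Hyperfocal distance H = f²/(N·c) + f = 60²/(1.8 × 0.053) + 60 = 3600/0.0954 + 60 ≈ 37795.8 mm ≈ 37.8 m.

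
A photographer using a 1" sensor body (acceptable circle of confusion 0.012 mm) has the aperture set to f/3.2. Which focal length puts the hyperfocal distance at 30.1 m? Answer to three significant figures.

34.0 mm

From H = f²/(N·c) + f, with f ≪ H: f ≈ √(H·N·c) = √(30100 × 3.2 × 0.012) = √1155.8 ≈ 34.00 mm.
The +f correction barely moves this — solving exactly, f² + N·c·f − N·c·H = 0 ⇒ f = (−N·c + √((N·c)² + 4·N·c·H))/2 = (−0.0384 + √4623.4)/2 ≈ 33.978 mm, so f ≈ 34.0 mm.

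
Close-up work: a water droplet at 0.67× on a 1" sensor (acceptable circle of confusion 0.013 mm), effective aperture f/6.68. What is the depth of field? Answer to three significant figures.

0.387 mm

At magnification m, DoF ≈ 2·N_eff·c/m² = 2 × 6.68 × 0.013 / 0.67² = 0.1737 / 0.4489 ≈ 0.387 mm.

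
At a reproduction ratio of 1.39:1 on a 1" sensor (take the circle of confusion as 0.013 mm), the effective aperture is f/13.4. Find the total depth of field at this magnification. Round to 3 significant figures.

At magnification m, DoF ≈ 2·N_eff·c/m² = 2 × 13.4 × 0.013 / 1.39² = 0.3484 / 1.932 ≈ 0.18 mm.

0.180 mm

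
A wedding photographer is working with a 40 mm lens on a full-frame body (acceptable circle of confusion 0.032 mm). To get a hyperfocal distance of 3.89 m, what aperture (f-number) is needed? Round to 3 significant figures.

Rearrange H = f²/(N·c) + f for N: N = f² / ((H − f)·c).
N = 40² / ((3890 − 40) × 0.032) = 1600 / 123.2 ≈ 13.

f/13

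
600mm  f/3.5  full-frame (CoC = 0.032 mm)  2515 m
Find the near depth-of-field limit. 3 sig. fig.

1410 m

Hyperfocal distance H = f²/(N·c) + f = 600²/(3.5 × 0.032) + 600 = 360000/0.112 + 600 ≈ 3214885.7 mm ≈ 3215 m.
Near limit Dn = s·(H − f)/(H + s − 2f) = 2515000 × (3214885.7 − 600) / (3214885.7 + 2515000 − 2 × 600) = 2515000 × 3214285.7 / 5728685.7 ≈ 1411131 mm ≈ 1410 m.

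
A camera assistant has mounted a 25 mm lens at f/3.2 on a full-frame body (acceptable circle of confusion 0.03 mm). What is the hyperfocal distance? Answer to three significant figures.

Hyperfocal distance H = f²/(N·c) + f = 25²/(3.2 × 0.03) + 25 = 625/0.096 + 25 ≈ 6535.4 mm ≈ 6.54 m.

6.54 m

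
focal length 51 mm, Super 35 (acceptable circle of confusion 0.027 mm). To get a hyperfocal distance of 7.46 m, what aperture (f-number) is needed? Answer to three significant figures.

f/13

Rearrange H = f²/(N·c) + f for N: N = f² / ((H − f)·c).
N = 51² / ((7460 − 51) × 0.027) = 2601 / 200.0 ≈ 13.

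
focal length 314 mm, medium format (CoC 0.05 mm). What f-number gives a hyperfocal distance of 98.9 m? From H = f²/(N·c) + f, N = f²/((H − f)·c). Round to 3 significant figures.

Rearrange H = f²/(N·c) + f for N: N = f² / ((H − f)·c).
N = 314² / ((98900 − 314) × 0.05) = 98596 / 4929 ≈ 20.

f/20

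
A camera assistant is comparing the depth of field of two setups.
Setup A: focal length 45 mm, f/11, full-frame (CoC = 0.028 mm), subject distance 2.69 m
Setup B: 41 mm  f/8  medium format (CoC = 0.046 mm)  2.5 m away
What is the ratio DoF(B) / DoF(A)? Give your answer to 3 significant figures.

Setup A: H = 45²/(11×0.028) + 45 ≈ 6619.7 mm; DoF = Df − Dn = 4500.6 − 1918.3 ≈ 2582.3 mm.
Setup B: H = 41²/(8×0.046) + 41 ≈ 4608.9 mm; DoF = Df − Dn = 5415.0 − 1625.2 ≈ 3789.8 mm.
Ratio = 3789.8 / 2582.3 ≈ 1.47.

1.47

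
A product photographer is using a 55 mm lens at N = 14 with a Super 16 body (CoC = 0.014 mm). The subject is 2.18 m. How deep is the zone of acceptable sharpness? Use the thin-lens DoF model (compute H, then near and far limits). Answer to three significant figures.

Hyperfocal distance H = f²/(N·c) + f = 55²/(14 × 0.014) + 55 = 3025/0.196 + 55 ≈ 15488.7 mm ≈ 15.49 m.
Near limit Dn = s·(H − f)/(H + s − 2f) = 2180 × (15488.7 − 55) / (15488.7 + 2180 − 2 × 55) = 2180 × 15433.7 / 17558.7 ≈ 1916.17 mm.
Far limit Df = s·(H − f)/(H − s) = 2180 × (15488.7 − 55) / (15488.7 − 2180) = 2180 × 15433.7 / 13308.7 ≈ 2528.08 mm.
Depth of field = Df − Dn = 2528.08 − 1916.17 ≈ 611.91 mm ≈ 0.612 m.

0.612 m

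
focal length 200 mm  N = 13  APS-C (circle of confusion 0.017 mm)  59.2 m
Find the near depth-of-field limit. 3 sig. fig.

Hyperfocal distance H = f²/(N·c) + f = 200²/(13 × 0.017) + 200 = 40000/0.221 + 200 ≈ 181195.5 mm ≈ 181.2 m.
Near limit Dn = s·(H − f)/(H + s − 2f) = 59200 × (181195.5 − 200) / (181195.5 + 59200 − 2 × 200) = 59200 × 180995.5 / 239995.5 ≈ 44646 mm ≈ 44.6 m.

44.6 m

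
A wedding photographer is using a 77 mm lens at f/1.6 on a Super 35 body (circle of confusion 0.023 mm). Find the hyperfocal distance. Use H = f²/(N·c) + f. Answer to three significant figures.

Hyperfocal distance H = f²/(N·c) + f = 77²/(1.6 × 0.023) + 77 = 5929/0.0368 + 77 ≈ 161191.1 mm ≈ 161 m.

161 m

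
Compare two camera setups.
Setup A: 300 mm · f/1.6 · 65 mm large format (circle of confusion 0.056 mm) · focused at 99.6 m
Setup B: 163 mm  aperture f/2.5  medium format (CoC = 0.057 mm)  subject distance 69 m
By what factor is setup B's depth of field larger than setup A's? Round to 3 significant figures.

Setup A: H = 300²/(1.6×0.056) + 300 ≈ 1004764.3 mm; DoF = Df − Dn = 110527 − 90639 ≈ 19888 mm.
Setup B: H = 163²/(2.5×0.057) + 163 ≈ 186612.1 mm; DoF = Df − Dn = 109385 − 50394 ≈ 58991 mm.
Ratio = 58991 / 19888 ≈ 2.97.

2.97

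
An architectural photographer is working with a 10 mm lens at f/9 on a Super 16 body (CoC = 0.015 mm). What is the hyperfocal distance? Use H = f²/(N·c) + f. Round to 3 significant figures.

0.751 m

Hyperfocal distance H = f²/(N·c) + f = 10²/(9 × 0.015) + 10 = 100/0.135 + 10 ≈ 750.7 mm ≈ 0.751 m.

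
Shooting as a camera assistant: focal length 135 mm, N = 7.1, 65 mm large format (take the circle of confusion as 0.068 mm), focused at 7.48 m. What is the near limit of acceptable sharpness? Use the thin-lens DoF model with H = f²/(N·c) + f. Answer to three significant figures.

6.26 m

Hyperfocal distance H = f²/(N·c) + f = 135²/(7.1 × 0.068) + 135 = 18225/0.4828 + 135 ≈ 37883.6 mm ≈ 37.88 m.
Near limit Dn = s·(H − f)/(H + s − 2f) = 7480 × (37883.6 − 135) / (37883.6 + 7480 − 2 × 135) = 7480 × 37748.6 / 45093.6 ≈ 6261.6 mm ≈ 6.26 m.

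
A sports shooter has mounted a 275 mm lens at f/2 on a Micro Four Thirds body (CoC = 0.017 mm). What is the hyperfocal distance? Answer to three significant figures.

2220 m

Hyperfocal distance H = f²/(N·c) + f = 275²/(2 × 0.017) + 275 = 75625/0.034 + 275 ≈ 2224539.7 mm ≈ 2220 m.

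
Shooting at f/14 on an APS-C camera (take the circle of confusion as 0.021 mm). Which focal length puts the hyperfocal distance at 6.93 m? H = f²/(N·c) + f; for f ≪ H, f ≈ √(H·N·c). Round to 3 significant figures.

45.0 mm

From H = f²/(N·c) + f, with f ≪ H: f ≈ √(H·N·c) = √(6930 × 14 × 0.021) = √2037.4 ≈ 45.14 mm.
Exact: f² + N·c·f − N·c·H = 0 ⇒ f = (−N·c + √((N·c)² + 4·N·c·H))/2 = (−0.294 + √8149.8)/2 ≈ 44.991 mm ≈ 45.0 mm.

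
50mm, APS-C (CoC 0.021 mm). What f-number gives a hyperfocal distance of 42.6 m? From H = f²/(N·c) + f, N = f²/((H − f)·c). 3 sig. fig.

Rearrange H = f²/(N·c) + f for N: N = f² / ((H − f)·c).
N = 50² / ((42600 − 50) × 0.021) = 2500 / 893.6 ≈ 2.80.

f/2.80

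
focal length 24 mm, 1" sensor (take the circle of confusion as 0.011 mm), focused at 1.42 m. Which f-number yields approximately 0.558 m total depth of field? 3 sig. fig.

f/7.11

Write h = H − f = f²/(N·c). The thin-lens limits are Dn = s·h/(h + (s−f)) and Df = s·h/(h − (s−f)), so DoF = Df − Dn = 2·s·(s−f)·h / (h² − (s−f)²).
That is a quadratic in h: DoF·h² − 2·s·(s−f)·h − DoF·(s−f)² = 0 ⇒ h = (s−f)·(s + √(s² + DoF²)) / DoF = 1396 × (1420 + √(1420² + 558²)) / 558 = 1396 × (1420 + 1525.70) / 558 ≈ 7369.5 mm.
Then N = f²/(c·h) = 24² / (0.011 × 7369.5) = 576 / 81.065 ≈ 7.11.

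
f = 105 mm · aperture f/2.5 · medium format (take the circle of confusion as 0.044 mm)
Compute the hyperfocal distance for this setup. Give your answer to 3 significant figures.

100 m

Hyperfocal distance H = f²/(N·c) + f = 105²/(2.5 × 0.044) + 105 = 11025/0.11 + 105 ≈ 100332.3 mm ≈ 100 m.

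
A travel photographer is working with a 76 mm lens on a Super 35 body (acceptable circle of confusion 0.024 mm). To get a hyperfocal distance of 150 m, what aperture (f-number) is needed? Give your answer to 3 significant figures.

f/1.61

Rearrange H = f²/(N·c) + f for N: N = f² / ((H − f)·c).
N = 76² / ((150000 − 76) × 0.024) = 5776 / 3598 ≈ 1.61.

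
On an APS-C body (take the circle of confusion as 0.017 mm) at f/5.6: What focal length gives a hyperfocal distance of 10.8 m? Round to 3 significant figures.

From H = f²/(N·c) + f, with f ≪ H: f ≈ √(H·N·c) = √(10800 × 5.6 × 0.017) = √1028.2 ≈ 32.06 mm.
Exact: f² + N·c·f − N·c·H = 0 ⇒ f = (−N·c + √((N·c)² + 4·N·c·H))/2 = (−0.0952 + √4112.6)/2 ≈ 32.017 mm ≈ 32.0 mm.

32.0 mm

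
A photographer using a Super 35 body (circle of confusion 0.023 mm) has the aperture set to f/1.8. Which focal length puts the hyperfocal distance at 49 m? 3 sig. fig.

45.0 mm

From H = f²/(N·c) + f, with f ≪ H: f ≈ √(H·N·c) = √(49000 × 1.8 × 0.023) = √2028.6 ≈ 45.04 mm.
The +f correction barely moves this — solving exactly, f² + N·c·f − N·c·H = 0 ⇒ f = (−N·c + √((N·c)² + 4·N·c·H))/2 = (−0.0414 + √8114.4)/2 ≈ 45.019 mm, so f ≈ 45.0 mm.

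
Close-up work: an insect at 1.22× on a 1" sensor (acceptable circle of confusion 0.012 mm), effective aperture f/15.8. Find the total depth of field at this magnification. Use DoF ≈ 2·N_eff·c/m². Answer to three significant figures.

0.255 mm

At magnification m, DoF ≈ 2·N_eff·c/m² = 2 × 15.8 × 0.012 / 1.22² = 0.3792 / 1.488 ≈ 0.255 mm.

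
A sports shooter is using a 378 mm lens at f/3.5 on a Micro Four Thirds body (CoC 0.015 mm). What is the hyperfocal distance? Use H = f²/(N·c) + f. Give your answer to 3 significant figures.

2720 m

Hyperfocal distance H = f²/(N·c) + f = 378²/(3.5 × 0.015) + 378 = 142884/0.0525 + 378 ≈ 2721978.0 mm ≈ 2720 m.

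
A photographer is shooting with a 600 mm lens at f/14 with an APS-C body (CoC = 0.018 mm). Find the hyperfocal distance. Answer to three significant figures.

1430 m

Hyperfocal distance H = f²/(N·c) + f = 600²/(14 × 0.018) + 600 = 360000/0.252 + 600 ≈ 1429171.4 mm ≈ 1430 m.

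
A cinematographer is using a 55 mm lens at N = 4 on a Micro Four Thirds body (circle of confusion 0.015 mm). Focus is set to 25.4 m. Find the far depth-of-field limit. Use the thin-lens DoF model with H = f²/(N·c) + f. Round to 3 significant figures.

Hyperfocal distance H = f²/(N·c) + f = 55²/(4 × 0.015) + 55 = 3025/0.06 + 55 ≈ 50471.7 mm ≈ 50.47 m.
Far limit Df = s·(H − f)/(H − s) = 25400 × (50471.7 − 55) / (50471.7 − 25400) = 25400 × 50416.7 / 25071.7 ≈ 51077 mm ≈ 51.1 m.

51.1 m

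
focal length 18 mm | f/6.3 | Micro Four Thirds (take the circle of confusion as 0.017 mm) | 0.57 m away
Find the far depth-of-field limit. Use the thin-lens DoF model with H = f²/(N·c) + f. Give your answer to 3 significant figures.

0.697 m

Hyperfocal distance H = f²/(N·c) + f = 18²/(6.3 × 0.017) + 18 = 324/0.1071 + 18 ≈ 3043.2 mm ≈ 3.043 m.
Far limit Df = s·(H − f)/(H − s) = 570 × (3043.2 − 18) / (3043.2 − 570) = 570 × 3025.2 / 2473.2 ≈ 697.22 mm ≈ 0.697 m.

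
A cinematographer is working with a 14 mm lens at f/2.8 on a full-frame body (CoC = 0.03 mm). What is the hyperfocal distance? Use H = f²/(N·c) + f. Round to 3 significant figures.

2.35 m

Hyperfocal distance H = f²/(N·c) + f = 14²/(2.8 × 0.03) + 14 = 196/0.084 + 14 ≈ 2347.3 mm ≈ 2.35 m.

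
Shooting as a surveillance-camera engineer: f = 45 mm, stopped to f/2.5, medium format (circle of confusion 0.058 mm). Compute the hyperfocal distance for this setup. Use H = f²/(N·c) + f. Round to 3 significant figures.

14.0 m

Hyperfocal distance H = f²/(N·c) + f = 45²/(2.5 × 0.058) + 45 = 2025/0.145 + 45 ≈ 14010.5 mm ≈ 14.0 m.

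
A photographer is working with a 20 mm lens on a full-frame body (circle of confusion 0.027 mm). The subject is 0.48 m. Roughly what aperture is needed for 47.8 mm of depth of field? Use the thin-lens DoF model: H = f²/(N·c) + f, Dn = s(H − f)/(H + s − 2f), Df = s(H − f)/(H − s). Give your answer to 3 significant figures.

f/1.60

Write h = H − f = f²/(N·c). The thin-lens limits are Dn = s·h/(h + (s−f)) and Df = s·h/(h − (s−f)), so DoF = Df − Dn = 2·s·(s−f)·h / (h² − (s−f)²).
That is a quadratic in h: DoF·h² − 2·s·(s−f)·h − DoF·(s−f)² = 0 ⇒ h = (s−f)·(s + √(s² + DoF²)) / DoF = 460 × (480 + √(480² + 47.8²)) / 47.8 = 460 × (480 + 482.374) / 47.8 ≈ 9261.3 mm.
Then N = f²/(c·h) = 20² / (0.027 × 9261.3) = 400 / 250.06 ≈ 1.60.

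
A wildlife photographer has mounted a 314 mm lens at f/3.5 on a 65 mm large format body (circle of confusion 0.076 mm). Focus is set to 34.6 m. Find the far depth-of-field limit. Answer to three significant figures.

Hyperfocal distance H = f²/(N·c) + f = 314²/(3.5 × 0.076) + 314 = 98596/0.266 + 314 ≈ 370975.7 mm ≈ 371.0 m.
Far limit Df = s·(H − f)/(H − s) = 34600 × (370975.7 − 314) / (370975.7 − 34600) = 34600 × 370661.7 / 336375.7 ≈ 38127 mm ≈ 38.1 m.

38.1 m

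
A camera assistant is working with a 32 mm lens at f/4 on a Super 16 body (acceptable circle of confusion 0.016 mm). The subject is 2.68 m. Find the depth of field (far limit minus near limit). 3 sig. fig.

0.912 m

Hyperfocal distance H = f²/(N·c) + f = 32²/(4 × 0.016) + 32 = 1024/0.064 + 32 ≈ 16032.0 mm ≈ 16.03 m.
Near limit Dn = s·(H − f)/(H + s − 2f) = 2680 × (16032.0 − 32) / (16032.0 + 2680 − 2 × 32) = 2680 × 16000.0 / 18648.0 ≈ 2299.44 mm.
Far limit Df = s·(H − f)/(H − s) = 2680 × (16032.0 − 32) / (16032.0 − 2680) = 2680 × 16000.0 / 13352.0 ≈ 3211.50 mm.
Depth of field = Df − Dn = 3211.50 − 2299.44 ≈ 912.06 mm ≈ 0.912 m.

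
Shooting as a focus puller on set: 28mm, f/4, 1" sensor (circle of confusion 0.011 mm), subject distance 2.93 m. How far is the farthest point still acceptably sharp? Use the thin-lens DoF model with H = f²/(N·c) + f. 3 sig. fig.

Hyperfocal distance H = f²/(N·c) + f = 28²/(4 × 0.011) + 28 = 784/0.044 + 28 ≈ 17846.2 mm ≈ 17.85 m.
Far limit Df = s·(H − f)/(H − s) = 2930 × (17846.2 − 28) / (17846.2 − 2930) = 2930 × 17818.2 / 14916.2 ≈ 3500.0 mm ≈ 3.50 m.

3.50 m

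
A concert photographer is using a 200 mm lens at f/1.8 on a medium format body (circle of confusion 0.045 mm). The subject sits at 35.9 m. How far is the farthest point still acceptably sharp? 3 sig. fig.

Hyperfocal distance H = f²/(N·c) + f = 200²/(1.8 × 0.045) + 200 = 40000/0.081 + 200 ≈ 494027.2 mm ≈ 494.0 m.
Far limit Df = s·(H − f)/(H − s) = 35900 × (494027.2 − 200) / (494027.2 − 35900) = 35900 × 493827.2 / 458127.2 ≈ 38698 mm ≈ 38.7 m.

38.7 m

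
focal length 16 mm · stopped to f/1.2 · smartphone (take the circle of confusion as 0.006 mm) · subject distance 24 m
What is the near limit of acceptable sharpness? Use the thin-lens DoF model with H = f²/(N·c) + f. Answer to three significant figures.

Hyperfocal distance H = f²/(N·c) + f = 16²/(1.2 × 0.006) + 16 = 256/0.0072 + 16 ≈ 35571.6 mm ≈ 35.57 m.
Near limit Dn = s·(H − f)/(H + s − 2f) = 24000 × (35571.6 − 16) / (35571.6 + 24000 − 2 × 16) = 24000 × 35555.6 / 59539.6 ≈ 14332 mm ≈ 14.3 m.

14.3 m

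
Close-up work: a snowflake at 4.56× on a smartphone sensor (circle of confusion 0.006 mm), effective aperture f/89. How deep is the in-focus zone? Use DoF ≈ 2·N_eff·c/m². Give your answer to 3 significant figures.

At magnification m, DoF ≈ 2·N_eff·c/m² = 2 × 89 × 0.006 / 4.56² = 1.068 / 20.79 ≈ 0.0514 mm.

0.0514 mm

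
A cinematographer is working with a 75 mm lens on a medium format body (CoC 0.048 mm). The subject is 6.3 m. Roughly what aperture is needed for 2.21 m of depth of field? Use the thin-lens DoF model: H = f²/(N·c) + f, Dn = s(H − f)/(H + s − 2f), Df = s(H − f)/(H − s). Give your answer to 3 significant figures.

Write h = H − f = f²/(N·c). The thin-lens limits are Dn = s·h/(h + (s−f)) and Df = s·h/(h − (s−f)), so DoF = Df − Dn = 2·s·(s−f)·h / (h² − (s−f)²).
That is a quadratic in h: DoF·h² − 2·s·(s−f)·h − DoF·(s−f)² = 0 ⇒ h = (s−f)·(s + √(s² + DoF²)) / DoF = 6225 × (6300 + √(6300² + 2210²)) / 2210 = 6225 × (6300 + 6676.38) / 2210 ≈ 36551 mm.
Then N = f²/(c·h) = 75² / (0.048 × 36551) = 5625 / 1754.5 ≈ 3.21.

f/3.21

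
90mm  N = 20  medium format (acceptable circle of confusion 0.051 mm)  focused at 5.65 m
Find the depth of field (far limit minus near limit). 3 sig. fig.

15.5 m

Hyperfocal distance H = f²/(N·c) + f = 90²/(20 × 0.051) + 90 = 8100/1.02 + 90 ≈ 8031.2 mm ≈ 8.031 m.
Near limit Dn = s·(H − f)/(H + s − 2f) = 5650 × (8031.2 − 90) / (8031.2 + 5650 − 2 × 90) = 5650 × 7941.2 / 13501.2 ≈ 3323 mm.
Far limit Df = s·(H − f)/(H − s) = 5650 × (8031.2 − 90) / (8031.2 − 5650) = 5650 × 7941.2 / 2381.2 ≈ 18843 mm.
Depth of field = Df − Dn = 18843 − 3323 ≈ 15520 mm ≈ 15.5 m.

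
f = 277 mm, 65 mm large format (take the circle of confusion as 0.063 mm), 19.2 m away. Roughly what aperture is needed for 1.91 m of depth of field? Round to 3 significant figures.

Write h = H − f = f²/(N·c). The thin-lens limits are Dn = s·h/(h + (s−f)) and Df = s·h/(h − (s−f)), so DoF = Df − Dn = 2·s·(s−f)·h / (h² − (s−f)²).
That is a quadratic in h: DoF·h² − 2·s·(s−f)·h − DoF·(s−f)² = 0 ⇒ h = (s−f)·(s + √(s² + DoF²)) / DoF = 18923 × (19200 + √(19200² + 1910²)) / 1910 = 18923 × (19200 + 19294.8) / 1910 ≈ 381380 mm.
Then N = f²/(c·h) = 277² / (0.063 × 381380) = 76729 / 24027 ≈ 3.19.

f/3.19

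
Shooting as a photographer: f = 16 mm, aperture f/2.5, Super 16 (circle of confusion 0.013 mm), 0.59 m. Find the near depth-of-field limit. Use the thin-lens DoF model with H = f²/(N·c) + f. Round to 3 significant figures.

0.550 m

Hyperfocal distance H = f²/(N·c) + f = 16²/(2.5 × 0.013) + 16 = 256/0.0325 + 16 ≈ 7892.9 mm ≈ 7.893 m.
Near limit Dn = s·(H − f)/(H + s − 2f) = 590 × (7892.9 − 16) / (7892.9 + 590 − 2 × 16) = 590 × 7876.9 / 8450.9 ≈ 549.93 mm ≈ 0.550 m.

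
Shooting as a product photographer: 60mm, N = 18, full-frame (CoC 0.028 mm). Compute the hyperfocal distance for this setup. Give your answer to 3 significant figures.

Hyperfocal distance H = f²/(N·c) + f = 60²/(18 × 0.028) + 60 = 3600/0.504 + 60 ≈ 7202.9 mm ≈ 7.20 m.

7.20 m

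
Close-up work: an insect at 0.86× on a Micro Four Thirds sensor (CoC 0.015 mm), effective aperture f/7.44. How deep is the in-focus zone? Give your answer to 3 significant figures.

At magnification m, DoF ≈ 2·N_eff·c/m² = 2 × 7.44 × 0.015 / 0.86² = 0.2232 / 0.7396 ≈ 0.302 mm.

0.302 mm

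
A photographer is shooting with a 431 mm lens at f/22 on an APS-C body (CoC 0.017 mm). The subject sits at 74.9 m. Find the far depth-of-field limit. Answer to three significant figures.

88.1 m

Hyperfocal distance H = f²/(N·c) + f = 431²/(22 × 0.017) + 431 = 185761/0.374 + 431 ≈ 497118.2 mm ≈ 497.1 m.
Far limit Df = s·(H − f)/(H − s) = 74900 × (497118.2 − 431) / (497118.2 − 74900) = 74900 × 496687.2 / 422218.2 ≈ 88111 mm ≈ 88.1 m.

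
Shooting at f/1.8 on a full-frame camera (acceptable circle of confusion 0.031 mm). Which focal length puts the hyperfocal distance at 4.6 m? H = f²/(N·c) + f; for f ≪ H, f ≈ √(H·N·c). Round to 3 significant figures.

16.0 mm

From H = f²/(N·c) + f, with f ≪ H: f ≈ √(H·N·c) = √(4600 × 1.8 × 0.031) = √256.68 ≈ 16.02 mm.
The +f correction barely moves this — solving exactly, f² + N·c·f − N·c·H = 0 ⇒ f = (−N·c + √((N·c)² + 4·N·c·H))/2 = (−0.0558 + √1026.7)/2 ≈ 15.993 mm, so f ≈ 16.0 mm.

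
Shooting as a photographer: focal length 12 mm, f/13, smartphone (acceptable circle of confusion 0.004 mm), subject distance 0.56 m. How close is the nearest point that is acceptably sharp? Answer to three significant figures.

467 mm

Hyperfocal distance H = f²/(N·c) + f = 12²/(13 × 0.004) + 12 = 144/0.052 + 12 ≈ 2781.2 mm ≈ 2.781 m.
Near limit Dn = s·(H − f)/(H + s − 2f) = 560 × (2781.2 − 12) / (2781.2 + 560 − 2 × 12) = 560 × 2769.2 / 3317.2 ≈ 467.49 mm.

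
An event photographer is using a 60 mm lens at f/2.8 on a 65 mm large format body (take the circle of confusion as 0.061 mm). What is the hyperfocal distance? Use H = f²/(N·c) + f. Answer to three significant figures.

Hyperfocal distance H = f²/(N·c) + f = 60²/(2.8 × 0.061) + 60 = 3600/0.1708 + 60 ≈ 21137.3 mm ≈ 21.1 m.

21.1 m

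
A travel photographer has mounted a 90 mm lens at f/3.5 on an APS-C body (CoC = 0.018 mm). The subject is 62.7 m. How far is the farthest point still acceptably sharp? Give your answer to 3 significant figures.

122 m

Hyperfocal distance H = f²/(N·c) + f = 90²/(3.5 × 0.018) + 90 = 8100/0.063 + 90 ≈ 128661.4 mm ≈ 128.7 m.
Far limit Df = s·(H − f)/(H − s) = 62700 × (128661.4 − 90) / (128661.4 − 62700) = 62700 × 128571.4 / 65961.4 ≈ 122214 mm ≈ 122 m.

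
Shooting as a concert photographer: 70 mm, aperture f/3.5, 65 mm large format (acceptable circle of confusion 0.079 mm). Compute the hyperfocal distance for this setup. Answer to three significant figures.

17.8 m

Hyperfocal distance H = f²/(N·c) + f = 70²/(3.5 × 0.079) + 70 = 4900/0.2765 + 70 ≈ 17791.5 mm ≈ 17.8 m.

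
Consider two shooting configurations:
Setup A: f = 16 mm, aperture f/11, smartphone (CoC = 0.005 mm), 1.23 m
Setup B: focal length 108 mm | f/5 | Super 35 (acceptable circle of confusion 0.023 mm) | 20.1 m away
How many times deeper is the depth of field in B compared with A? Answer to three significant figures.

12.0

Setup A: H = 16²/(11×0.005) + 16 ≈ 4670.5 mm; DoF = Df − Dn = 1664.01 − 975.56 ≈ 688.45 mm.
Setup B: H = 108²/(5×0.023) + 108 ≈ 101534.1 mm; DoF = Df − Dn = 25034.5 − 16790.5 ≈ 8244.0 mm.
Ratio = 8244.0 / 688.45 ≈ 12.0.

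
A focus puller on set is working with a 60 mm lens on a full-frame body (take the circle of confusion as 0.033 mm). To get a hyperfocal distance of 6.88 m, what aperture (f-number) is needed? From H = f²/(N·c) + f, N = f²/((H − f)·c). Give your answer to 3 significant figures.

f/16

Rearrange H = f²/(N·c) + f for N: N = f² / ((H − f)·c).
N = 60² / ((6880 − 60) × 0.033) = 3600 / 225.1 ≈ 16.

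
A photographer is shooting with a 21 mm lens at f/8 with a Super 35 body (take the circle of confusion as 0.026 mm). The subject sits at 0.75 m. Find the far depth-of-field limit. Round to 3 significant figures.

1.14 m

Hyperfocal distance H = f²/(N·c) + f = 21²/(8 × 0.026) + 21 = 441/0.208 + 21 ≈ 2141.2 mm ≈ 2.141 m.
Far limit Df = s·(H − f)/(H − s) = 750 × (2141.2 − 21) / (2141.2 − 750) = 750 × 2120.2 / 1391.2 ≈ 1143.0 mm ≈ 1.14 m.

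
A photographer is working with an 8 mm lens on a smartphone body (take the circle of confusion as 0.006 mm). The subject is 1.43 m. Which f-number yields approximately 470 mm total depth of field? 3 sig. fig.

f/1.20

Write h = H − f = f²/(N·c). The thin-lens limits are Dn = s·h/(h + (s−f)) and Df = s·h/(h − (s−f)), so DoF = Df − Dn = 2·s·(s−f)·h / (h² − (s−f)²).
That is a quadratic in h: DoF·h² − 2·s·(s−f)·h − DoF·(s−f)² = 0 ⇒ h = (s−f)·(s + √(s² + DoF²)) / DoF = 1422 × (1430 + √(1430² + 470²)) / 470 = 1422 × (1430 + 1505.26) / 470 ≈ 8880.7 mm.
Then N = f²/(c·h) = 8² / (0.006 × 8880.7) = 64 / 53.284 ≈ 1.20.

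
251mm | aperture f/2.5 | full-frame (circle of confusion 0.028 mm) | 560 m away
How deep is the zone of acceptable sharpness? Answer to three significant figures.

1140 m

Hyperfocal distance H = f²/(N·c) + f = 251²/(2.5 × 0.028) + 251 = 63001/0.07 + 251 ≈ 900265.3 mm ≈ 900.3 m.
Near limit Dn = s·(H − f)/(H + s − 2f) = 560000 × (900265.3 − 251) / (900265.3 + 560000 − 2 × 251) = 560000 × 900014.3 / 1459763.3 ≈ 345267 mm.
Far limit Df = s·(H − f)/(H − s) = 560000 × (900265.3 − 251) / (900265.3 − 560000) = 560000 × 900014.3 / 340265.3 ≈ 1481221 mm.
Depth of field = Df − Dn = 1481221 − 345267 ≈ 1135954 mm ≈ 1140 m.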